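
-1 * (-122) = 122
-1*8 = -8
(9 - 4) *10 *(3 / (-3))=-50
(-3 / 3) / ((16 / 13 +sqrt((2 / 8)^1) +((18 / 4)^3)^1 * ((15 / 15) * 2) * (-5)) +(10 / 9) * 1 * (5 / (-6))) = 1404 / 1278265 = 0.00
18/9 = 2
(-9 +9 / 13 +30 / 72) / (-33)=1231 / 5148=0.24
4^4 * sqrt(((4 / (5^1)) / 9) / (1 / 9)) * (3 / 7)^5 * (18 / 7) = 2239488 * sqrt(5) / 588245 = 8.51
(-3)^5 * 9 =-2187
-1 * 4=-4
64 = 64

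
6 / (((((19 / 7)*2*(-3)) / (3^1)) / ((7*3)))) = -441 / 19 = -23.21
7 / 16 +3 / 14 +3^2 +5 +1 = 1753 / 112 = 15.65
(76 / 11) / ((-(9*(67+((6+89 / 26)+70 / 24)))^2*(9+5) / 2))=-205504 / 106160759397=-0.00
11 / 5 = 2.20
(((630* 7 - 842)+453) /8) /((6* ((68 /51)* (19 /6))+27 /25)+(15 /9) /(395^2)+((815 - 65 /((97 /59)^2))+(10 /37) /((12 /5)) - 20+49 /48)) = 436820943555650 /693958949618151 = 0.63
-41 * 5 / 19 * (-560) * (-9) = -1033200 / 19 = -54378.95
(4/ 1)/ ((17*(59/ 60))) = 240/ 1003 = 0.24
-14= -14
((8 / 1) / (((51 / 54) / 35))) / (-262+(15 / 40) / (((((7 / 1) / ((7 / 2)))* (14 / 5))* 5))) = -225792 / 199529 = -1.13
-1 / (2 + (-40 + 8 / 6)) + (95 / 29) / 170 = 1262 / 27115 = 0.05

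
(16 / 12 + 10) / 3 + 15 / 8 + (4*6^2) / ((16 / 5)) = 3647 / 72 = 50.65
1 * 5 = 5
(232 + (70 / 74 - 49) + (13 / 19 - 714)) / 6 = -124049 / 1406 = -88.23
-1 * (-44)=44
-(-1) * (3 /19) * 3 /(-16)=-9 /304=-0.03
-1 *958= -958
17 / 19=0.89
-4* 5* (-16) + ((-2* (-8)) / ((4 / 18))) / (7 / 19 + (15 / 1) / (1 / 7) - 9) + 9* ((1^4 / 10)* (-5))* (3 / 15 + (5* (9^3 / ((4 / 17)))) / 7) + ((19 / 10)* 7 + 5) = -9620.51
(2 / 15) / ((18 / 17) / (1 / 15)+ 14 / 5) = 0.01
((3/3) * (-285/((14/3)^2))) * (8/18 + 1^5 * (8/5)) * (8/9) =-3496/147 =-23.78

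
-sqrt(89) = -9.43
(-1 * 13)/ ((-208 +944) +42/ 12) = -26/ 1479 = -0.02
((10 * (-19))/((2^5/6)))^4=6597500625/4096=1610717.93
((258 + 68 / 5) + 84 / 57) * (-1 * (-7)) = 181594 / 95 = 1911.52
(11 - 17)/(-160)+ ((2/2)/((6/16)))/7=703/1680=0.42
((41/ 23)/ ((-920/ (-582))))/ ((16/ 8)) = 11931/ 21160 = 0.56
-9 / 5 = -1.80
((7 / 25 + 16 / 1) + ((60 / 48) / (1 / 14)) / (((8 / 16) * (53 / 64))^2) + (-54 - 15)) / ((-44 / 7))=-12130083 / 1544950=-7.85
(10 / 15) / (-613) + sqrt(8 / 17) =-2 / 1839 + 2 *sqrt(34) / 17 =0.68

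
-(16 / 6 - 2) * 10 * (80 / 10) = -160 / 3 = -53.33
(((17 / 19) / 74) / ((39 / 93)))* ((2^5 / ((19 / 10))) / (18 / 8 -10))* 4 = -43520 / 173641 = -0.25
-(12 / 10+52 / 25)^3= -551368 / 15625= -35.29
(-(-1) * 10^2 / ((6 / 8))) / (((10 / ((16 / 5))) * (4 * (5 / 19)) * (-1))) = -608 / 15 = -40.53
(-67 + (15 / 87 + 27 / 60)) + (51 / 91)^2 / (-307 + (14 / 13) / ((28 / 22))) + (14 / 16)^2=-65.61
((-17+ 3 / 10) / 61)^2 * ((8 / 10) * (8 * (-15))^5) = -5551740518400 / 3721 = -1492002289.28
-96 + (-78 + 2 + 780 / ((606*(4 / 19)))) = -33509 / 202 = -165.89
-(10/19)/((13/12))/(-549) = 40/45201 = 0.00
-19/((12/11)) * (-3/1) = 52.25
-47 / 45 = -1.04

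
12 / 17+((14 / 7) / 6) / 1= 53 / 51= 1.04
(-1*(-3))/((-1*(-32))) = 3/32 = 0.09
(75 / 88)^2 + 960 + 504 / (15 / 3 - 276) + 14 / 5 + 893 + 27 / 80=19464780519 / 10493120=1855.00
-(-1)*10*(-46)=-460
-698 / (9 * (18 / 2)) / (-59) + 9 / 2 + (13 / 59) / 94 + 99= 23280778 / 224613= 103.65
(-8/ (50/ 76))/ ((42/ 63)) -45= -1581/ 25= -63.24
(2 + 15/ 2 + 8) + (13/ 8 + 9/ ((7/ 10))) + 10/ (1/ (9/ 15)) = 2127/ 56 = 37.98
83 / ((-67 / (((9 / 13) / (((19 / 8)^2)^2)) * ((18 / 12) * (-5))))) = 22947840 / 113509591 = 0.20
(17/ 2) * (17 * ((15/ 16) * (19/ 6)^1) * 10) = 137275/ 32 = 4289.84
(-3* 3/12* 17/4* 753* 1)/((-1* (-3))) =-12801/16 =-800.06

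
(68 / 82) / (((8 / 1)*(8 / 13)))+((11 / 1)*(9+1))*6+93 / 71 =61618027 / 93152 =661.48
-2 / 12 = -1 / 6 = -0.17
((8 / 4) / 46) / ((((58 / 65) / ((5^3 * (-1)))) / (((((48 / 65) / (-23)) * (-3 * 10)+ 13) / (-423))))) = 2609375 / 12978486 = 0.20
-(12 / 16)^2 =-9 / 16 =-0.56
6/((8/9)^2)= 243/32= 7.59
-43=-43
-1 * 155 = -155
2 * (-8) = -16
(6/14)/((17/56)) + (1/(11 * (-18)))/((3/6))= 2359/1683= 1.40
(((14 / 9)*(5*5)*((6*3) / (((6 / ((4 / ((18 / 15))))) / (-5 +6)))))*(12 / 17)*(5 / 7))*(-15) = -50000 / 17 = -2941.18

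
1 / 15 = 0.07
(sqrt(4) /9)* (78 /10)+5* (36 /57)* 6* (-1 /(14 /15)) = -37042 /1995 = -18.57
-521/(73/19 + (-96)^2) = -9899/175177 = -0.06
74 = 74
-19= -19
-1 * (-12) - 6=6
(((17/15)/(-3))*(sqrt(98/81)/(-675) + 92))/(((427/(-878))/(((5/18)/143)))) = 686596/4945941 - 7463*sqrt(2)/4292370225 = 0.14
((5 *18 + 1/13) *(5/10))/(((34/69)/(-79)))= -6383121/884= -7220.73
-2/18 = -1/9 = -0.11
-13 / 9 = -1.44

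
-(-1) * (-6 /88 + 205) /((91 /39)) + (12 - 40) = 18427 /308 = 59.83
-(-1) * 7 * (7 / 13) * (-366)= -17934 / 13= -1379.54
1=1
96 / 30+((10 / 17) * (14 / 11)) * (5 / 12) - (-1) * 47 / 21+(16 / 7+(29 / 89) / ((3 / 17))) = 9.88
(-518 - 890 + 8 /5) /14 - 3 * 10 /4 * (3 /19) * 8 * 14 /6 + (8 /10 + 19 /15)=-240389 /1995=-120.50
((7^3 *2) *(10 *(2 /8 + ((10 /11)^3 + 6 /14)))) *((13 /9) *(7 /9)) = 132008695 /11979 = 11020.01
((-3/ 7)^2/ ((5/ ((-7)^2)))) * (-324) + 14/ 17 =-49502/ 85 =-582.38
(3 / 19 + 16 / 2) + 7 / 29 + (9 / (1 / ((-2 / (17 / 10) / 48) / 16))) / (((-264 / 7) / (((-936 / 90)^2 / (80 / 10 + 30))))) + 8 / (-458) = 63295119023 / 7550551360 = 8.38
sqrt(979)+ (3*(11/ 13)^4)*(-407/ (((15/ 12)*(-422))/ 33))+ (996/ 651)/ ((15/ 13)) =sqrt(979)+ 794098433762/ 19615837605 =71.77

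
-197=-197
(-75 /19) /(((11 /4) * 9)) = -100 /627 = -0.16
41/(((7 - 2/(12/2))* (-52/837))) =-102951/1040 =-98.99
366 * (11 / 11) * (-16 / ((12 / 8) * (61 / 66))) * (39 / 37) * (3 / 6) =-82368 / 37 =-2226.16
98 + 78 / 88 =4351 / 44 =98.89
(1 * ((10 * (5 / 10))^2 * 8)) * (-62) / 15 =-2480 / 3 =-826.67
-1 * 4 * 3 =-12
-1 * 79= -79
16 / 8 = 2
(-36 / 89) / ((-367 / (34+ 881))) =32940 / 32663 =1.01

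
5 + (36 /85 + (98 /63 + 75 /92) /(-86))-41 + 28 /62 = -6595757737 /187633080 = -35.15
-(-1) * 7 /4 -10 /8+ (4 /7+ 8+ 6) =211 /14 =15.07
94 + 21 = 115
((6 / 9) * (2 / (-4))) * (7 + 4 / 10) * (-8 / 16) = 37 / 30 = 1.23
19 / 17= 1.12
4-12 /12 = 3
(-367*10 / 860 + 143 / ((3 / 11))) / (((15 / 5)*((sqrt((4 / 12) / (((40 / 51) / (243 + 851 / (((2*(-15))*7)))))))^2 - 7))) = 187847800 / 102457347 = 1.83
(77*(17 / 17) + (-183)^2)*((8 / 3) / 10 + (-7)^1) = -226011.07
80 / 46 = 40 / 23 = 1.74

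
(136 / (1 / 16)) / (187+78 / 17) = 36992 / 3257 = 11.36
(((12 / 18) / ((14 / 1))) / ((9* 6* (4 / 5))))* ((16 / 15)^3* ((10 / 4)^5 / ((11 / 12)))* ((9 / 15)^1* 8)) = 12800 / 18711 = 0.68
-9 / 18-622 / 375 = -1619 / 750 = -2.16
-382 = -382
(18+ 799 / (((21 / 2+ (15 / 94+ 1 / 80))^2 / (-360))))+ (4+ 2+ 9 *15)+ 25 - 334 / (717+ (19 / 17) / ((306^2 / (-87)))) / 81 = -4303120006498810023536 / 1837738377990230079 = -2341.53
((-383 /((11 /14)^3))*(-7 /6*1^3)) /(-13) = -70.86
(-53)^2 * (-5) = -14045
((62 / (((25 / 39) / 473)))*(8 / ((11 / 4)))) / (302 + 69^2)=3327168 / 126575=26.29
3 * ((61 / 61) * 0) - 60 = -60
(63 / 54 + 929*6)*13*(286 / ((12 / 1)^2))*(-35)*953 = -2074194317195 / 432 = -4801375734.25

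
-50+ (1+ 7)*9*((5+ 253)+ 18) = 19822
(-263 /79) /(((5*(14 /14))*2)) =-263 /790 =-0.33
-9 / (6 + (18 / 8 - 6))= -4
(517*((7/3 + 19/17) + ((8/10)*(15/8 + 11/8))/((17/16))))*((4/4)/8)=97196/255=381.16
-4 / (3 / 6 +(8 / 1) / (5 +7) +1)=-24 / 13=-1.85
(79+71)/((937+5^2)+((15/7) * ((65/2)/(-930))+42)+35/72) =2343600/15692921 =0.15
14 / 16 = 7 / 8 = 0.88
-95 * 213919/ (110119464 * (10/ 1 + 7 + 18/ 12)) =-20322305/ 2037210084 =-0.01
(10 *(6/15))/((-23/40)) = -160/23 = -6.96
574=574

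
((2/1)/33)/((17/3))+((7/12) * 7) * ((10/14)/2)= 6593/4488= 1.47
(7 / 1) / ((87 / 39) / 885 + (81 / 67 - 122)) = -770835 / 13301146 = -0.06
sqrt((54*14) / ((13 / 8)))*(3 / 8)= 9*sqrt(546) / 26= 8.09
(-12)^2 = 144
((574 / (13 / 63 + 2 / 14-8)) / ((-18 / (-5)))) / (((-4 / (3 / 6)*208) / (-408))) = -512295 / 100256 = -5.11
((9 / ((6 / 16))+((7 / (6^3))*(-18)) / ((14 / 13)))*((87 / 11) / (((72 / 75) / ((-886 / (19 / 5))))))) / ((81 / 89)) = -80465578625 / 1625184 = -49511.67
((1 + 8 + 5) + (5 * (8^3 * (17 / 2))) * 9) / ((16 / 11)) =1077197 / 8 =134649.62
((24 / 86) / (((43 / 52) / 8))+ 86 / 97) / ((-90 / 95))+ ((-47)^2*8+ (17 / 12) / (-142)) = 16199137956941 / 916852536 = 17668.20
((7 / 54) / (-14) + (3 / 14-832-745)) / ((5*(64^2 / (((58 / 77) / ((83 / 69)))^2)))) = -530333046673 / 17566566420480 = -0.03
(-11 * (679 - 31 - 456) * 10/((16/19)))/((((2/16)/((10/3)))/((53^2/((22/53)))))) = -4525860800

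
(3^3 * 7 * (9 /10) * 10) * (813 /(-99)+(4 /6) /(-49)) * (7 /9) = -119709 /11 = -10882.64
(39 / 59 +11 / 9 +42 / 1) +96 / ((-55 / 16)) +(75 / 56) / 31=811155959 / 50699880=16.00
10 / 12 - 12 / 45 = 17 / 30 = 0.57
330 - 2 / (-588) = 97021 / 294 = 330.00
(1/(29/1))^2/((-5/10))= -2/841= -0.00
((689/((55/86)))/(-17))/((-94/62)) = 1836874/43945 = 41.80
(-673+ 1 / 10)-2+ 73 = -6019 / 10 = -601.90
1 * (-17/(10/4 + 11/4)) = -68/21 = -3.24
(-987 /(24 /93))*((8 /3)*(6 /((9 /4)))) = -81592 /3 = -27197.33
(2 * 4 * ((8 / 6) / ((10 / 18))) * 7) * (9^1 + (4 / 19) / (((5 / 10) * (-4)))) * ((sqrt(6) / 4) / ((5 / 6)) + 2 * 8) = 170352 * sqrt(6) / 475 + 1817088 / 95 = 20005.72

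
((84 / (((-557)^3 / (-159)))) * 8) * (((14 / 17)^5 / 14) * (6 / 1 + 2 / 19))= 476142041088 / 4661909015921119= 0.00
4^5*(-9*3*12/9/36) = -1024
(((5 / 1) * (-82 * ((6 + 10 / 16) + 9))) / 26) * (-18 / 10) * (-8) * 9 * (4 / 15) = -110700 / 13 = -8515.38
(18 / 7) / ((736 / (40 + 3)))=387 / 2576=0.15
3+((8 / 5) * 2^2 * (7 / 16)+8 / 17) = 533 / 85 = 6.27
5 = 5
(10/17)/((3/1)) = 10/51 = 0.20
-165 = -165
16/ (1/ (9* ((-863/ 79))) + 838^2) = 124272/ 5454329069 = 0.00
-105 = -105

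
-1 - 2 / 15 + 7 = 88 / 15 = 5.87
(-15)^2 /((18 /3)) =75 /2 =37.50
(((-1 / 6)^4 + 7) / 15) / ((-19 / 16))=-9073 / 23085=-0.39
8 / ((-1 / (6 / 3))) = -16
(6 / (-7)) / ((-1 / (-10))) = -60 / 7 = -8.57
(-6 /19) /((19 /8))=-48 /361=-0.13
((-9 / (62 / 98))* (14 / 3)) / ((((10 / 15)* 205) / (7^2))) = -151263 / 6355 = -23.80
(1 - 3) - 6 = -8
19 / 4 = 4.75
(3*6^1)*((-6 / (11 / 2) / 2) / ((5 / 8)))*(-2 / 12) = 2.62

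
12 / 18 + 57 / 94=359 / 282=1.27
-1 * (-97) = 97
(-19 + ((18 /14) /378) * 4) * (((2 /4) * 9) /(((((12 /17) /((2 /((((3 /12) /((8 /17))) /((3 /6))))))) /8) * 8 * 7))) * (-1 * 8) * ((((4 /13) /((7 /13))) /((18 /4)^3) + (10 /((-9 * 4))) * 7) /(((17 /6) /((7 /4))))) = -441670168 /1416933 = -311.71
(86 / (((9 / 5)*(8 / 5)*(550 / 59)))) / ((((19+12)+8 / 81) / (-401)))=-41.30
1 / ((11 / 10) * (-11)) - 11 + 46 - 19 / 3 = 10376 / 363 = 28.58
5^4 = 625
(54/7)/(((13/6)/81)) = 26244/91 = 288.40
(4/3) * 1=4/3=1.33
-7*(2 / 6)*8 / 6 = -28 / 9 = -3.11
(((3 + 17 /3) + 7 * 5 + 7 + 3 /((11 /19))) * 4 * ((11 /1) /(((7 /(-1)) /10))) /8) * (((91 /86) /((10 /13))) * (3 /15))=-311467 /2580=-120.72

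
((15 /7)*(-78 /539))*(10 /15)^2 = -520 /3773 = -0.14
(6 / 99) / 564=1 / 9306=0.00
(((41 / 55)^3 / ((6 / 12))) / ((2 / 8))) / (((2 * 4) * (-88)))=-0.00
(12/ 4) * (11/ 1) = 33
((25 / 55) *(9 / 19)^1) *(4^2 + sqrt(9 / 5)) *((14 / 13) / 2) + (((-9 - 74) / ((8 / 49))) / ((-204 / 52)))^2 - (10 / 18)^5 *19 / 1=189 *sqrt(5) / 2717 + 49832961143604077 / 2967426715968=16793.48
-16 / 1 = -16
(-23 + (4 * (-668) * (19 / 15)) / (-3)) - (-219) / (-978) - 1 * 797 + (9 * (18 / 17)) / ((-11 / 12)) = 816288241 / 2743290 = 297.56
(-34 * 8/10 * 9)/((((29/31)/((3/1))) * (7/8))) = -910656/1015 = -897.20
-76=-76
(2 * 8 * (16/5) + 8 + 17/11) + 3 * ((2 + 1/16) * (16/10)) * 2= 886/11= 80.55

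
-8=-8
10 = 10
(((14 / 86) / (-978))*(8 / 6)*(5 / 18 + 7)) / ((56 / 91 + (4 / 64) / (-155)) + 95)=-0.00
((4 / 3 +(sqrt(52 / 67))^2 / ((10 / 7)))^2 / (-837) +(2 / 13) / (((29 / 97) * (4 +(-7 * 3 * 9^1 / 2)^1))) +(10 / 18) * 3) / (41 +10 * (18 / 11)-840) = -1051315875504653 / 496626871188278025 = -0.00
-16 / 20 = -4 / 5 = -0.80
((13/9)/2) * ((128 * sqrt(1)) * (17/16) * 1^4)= 884/9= 98.22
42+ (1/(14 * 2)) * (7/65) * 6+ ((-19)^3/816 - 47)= -709811/53040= -13.38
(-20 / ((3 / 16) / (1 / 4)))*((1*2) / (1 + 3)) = -40 / 3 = -13.33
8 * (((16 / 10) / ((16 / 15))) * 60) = 720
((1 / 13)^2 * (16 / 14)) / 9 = 8 / 10647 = 0.00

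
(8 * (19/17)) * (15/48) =95/34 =2.79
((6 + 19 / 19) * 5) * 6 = 210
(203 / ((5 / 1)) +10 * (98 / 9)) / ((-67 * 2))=-6727 / 6030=-1.12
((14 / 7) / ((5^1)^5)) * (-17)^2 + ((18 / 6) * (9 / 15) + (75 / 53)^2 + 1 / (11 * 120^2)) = 221775253397 / 55618200000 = 3.99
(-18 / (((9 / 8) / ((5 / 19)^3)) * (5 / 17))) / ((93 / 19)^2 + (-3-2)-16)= -1700 / 5073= -0.34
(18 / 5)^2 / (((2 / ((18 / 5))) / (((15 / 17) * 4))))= 34992 / 425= 82.33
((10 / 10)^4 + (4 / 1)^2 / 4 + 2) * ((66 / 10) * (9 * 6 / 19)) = 12474 / 95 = 131.31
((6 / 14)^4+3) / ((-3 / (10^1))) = -24280 / 2401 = -10.11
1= 1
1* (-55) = -55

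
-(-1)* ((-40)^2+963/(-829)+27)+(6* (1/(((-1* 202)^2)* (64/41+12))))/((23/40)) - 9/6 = 87830714468011/54071685826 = 1624.34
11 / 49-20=-969 / 49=-19.78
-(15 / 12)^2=-25 / 16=-1.56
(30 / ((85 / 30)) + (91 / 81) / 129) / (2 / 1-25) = -1882367 / 4085559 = -0.46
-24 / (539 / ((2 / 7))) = -48 / 3773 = -0.01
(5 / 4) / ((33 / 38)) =95 / 66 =1.44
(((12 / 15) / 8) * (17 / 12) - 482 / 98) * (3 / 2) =-28087 / 3920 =-7.17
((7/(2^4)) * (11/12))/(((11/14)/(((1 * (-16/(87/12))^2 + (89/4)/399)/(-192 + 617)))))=544523/92039040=0.01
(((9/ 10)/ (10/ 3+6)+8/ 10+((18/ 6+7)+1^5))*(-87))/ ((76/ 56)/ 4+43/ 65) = -3767361/ 3643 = -1034.14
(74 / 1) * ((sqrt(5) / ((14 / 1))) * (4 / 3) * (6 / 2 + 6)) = 444 * sqrt(5) / 7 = 141.83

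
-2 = -2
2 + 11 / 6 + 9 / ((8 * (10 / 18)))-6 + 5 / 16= 41 / 240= 0.17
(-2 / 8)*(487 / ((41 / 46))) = -11201 / 82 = -136.60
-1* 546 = -546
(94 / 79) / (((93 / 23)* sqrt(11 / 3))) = 2162* sqrt(33) / 80817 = 0.15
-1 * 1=-1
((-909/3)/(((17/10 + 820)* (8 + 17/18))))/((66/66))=-6060/146993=-0.04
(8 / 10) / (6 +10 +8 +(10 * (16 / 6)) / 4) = 0.03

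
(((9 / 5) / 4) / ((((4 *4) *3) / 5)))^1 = 3 / 64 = 0.05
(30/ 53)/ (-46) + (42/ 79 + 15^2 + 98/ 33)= 726122852/ 3177933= 228.49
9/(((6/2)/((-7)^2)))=147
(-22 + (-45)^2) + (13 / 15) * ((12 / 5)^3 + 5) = 3786214 / 1875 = 2019.31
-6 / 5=-1.20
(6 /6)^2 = 1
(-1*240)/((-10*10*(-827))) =-12/4135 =-0.00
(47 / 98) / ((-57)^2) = 47 / 318402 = 0.00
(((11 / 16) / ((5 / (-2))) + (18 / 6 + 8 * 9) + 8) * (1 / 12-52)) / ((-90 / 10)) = 687169 / 1440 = 477.20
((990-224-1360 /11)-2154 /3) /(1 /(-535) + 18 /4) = -890240 /52943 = -16.82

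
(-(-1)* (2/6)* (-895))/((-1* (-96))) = -895/288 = -3.11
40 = 40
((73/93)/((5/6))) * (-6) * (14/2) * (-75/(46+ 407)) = 30660/4681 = 6.55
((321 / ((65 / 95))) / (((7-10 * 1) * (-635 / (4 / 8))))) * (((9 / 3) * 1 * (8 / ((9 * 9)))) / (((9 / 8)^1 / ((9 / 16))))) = 4066 / 222885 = 0.02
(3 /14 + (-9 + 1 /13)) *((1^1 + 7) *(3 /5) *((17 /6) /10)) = -11.84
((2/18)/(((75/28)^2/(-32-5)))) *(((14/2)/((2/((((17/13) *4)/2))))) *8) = -27615616/658125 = -41.96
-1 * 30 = -30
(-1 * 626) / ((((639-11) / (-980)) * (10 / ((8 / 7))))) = 17528 / 157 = 111.64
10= 10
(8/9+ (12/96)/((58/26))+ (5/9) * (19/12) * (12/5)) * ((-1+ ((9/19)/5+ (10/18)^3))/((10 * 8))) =-36030671/1285372800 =-0.03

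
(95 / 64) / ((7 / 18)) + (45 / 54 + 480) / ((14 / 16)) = 371845 / 672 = 553.34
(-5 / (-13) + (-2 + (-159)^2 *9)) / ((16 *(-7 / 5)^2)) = 4621650 / 637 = 7255.34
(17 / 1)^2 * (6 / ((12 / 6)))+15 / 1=882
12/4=3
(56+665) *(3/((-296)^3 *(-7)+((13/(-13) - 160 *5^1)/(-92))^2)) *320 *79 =462816936960/1536558180929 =0.30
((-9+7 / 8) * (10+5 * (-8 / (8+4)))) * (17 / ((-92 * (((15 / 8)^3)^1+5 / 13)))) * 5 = 4596800 / 640803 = 7.17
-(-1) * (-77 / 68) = -1.13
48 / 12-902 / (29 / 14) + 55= -10917 / 29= -376.45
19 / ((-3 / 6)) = -38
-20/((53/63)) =-1260/53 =-23.77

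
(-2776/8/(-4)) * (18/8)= 3123/16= 195.19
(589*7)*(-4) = -16492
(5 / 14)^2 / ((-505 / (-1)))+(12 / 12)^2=19801 / 19796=1.00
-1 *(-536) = 536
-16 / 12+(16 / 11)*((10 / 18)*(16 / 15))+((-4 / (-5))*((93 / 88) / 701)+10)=19840811 / 2081970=9.53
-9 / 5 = -1.80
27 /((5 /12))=324 /5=64.80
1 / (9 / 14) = 14 / 9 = 1.56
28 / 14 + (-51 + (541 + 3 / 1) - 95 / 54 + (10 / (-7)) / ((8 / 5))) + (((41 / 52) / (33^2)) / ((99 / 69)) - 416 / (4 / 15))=-6983011667 / 6540534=-1067.65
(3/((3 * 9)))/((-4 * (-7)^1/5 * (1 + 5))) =5/1512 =0.00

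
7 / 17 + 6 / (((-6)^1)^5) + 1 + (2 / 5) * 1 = 1.81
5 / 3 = 1.67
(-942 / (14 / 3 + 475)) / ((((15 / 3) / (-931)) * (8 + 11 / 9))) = 23679054 / 597185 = 39.65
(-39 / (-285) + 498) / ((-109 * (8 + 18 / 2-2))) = -47323 / 155325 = -0.30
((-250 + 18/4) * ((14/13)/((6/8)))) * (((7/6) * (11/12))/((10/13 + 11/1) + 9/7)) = -168413/5832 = -28.88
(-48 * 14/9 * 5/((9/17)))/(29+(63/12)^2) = -60928/4887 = -12.47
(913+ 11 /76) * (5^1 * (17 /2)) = 5898915 /152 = 38808.65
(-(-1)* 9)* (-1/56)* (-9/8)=81/448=0.18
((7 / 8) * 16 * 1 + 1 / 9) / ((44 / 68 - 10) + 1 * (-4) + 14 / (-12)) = -4318 / 4443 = -0.97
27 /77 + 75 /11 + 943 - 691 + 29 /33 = 5461 /21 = 260.05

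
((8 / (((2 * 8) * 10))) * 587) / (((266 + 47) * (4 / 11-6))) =-6457 / 388120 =-0.02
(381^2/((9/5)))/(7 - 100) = -80645/93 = -867.15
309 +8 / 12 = 929 / 3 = 309.67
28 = 28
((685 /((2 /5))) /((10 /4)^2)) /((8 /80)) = 2740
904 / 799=1.13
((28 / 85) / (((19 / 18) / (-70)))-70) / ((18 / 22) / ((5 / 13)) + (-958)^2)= -1631630 / 16304115251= -0.00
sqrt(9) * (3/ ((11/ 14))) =126/ 11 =11.45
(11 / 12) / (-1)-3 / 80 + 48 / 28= 1277 / 1680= 0.76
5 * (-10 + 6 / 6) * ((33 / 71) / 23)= -1485 / 1633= -0.91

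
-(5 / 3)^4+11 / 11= -544 / 81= -6.72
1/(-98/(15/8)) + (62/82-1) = -8455/32144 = -0.26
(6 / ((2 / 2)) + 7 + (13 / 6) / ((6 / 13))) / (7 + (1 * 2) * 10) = 0.66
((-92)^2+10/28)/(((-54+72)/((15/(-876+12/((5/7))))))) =-2962525/360864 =-8.21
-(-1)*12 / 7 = 1.71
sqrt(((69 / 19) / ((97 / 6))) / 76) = 3 * sqrt(4462) / 3686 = 0.05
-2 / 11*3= -6 / 11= -0.55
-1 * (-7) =7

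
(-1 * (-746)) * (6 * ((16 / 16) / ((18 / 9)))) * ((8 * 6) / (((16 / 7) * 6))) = 7833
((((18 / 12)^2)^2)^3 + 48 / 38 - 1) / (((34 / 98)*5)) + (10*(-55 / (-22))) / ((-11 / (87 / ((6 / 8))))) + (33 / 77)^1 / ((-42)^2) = -14128244417611 / 74875637760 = -188.69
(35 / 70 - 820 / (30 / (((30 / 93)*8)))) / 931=-1861 / 24738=-0.08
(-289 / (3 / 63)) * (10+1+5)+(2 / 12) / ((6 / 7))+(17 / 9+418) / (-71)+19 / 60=-34473838 / 355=-97109.40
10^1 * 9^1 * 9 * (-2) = -1620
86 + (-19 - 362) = -295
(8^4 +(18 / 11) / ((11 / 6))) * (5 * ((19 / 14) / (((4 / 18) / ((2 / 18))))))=11773445 / 847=13900.17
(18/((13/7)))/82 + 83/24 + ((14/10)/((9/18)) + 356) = 23177603/63960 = 362.38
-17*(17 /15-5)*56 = 55216 /15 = 3681.07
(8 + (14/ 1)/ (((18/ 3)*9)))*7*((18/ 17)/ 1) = 3122/ 51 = 61.22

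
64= 64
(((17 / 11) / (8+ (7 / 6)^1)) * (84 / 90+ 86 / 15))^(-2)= 14641 / 18496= 0.79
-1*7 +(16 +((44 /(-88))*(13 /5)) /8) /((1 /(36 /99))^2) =-2968 /605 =-4.91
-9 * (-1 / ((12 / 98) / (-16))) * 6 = -7056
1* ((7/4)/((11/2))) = 7/22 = 0.32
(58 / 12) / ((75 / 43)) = 1247 / 450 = 2.77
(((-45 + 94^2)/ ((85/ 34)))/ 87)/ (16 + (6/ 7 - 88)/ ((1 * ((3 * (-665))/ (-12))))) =8184421/ 3133740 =2.61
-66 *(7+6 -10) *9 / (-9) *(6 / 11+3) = 702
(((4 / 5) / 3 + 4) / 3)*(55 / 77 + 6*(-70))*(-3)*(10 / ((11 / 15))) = 1878400 / 77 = 24394.81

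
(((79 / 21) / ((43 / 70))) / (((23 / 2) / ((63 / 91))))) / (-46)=-2370 / 295711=-0.01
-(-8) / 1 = 8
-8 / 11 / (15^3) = -8 / 37125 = -0.00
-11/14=-0.79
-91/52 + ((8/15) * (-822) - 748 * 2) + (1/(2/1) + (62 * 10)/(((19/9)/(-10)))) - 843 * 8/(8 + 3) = -22929737/4180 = -5485.58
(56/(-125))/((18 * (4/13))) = -0.08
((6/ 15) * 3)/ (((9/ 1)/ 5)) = 2/ 3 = 0.67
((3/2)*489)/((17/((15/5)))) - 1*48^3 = -3755727/34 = -110462.56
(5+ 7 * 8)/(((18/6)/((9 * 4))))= 732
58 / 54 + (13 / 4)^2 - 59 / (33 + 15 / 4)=212339 / 21168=10.03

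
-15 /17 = -0.88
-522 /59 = -8.85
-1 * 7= -7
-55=-55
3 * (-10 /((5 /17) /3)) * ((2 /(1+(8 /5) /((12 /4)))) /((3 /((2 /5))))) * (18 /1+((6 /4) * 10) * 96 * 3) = -5309712 /23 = -230857.04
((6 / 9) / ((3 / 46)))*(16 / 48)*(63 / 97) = 644 / 291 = 2.21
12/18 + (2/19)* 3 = 0.98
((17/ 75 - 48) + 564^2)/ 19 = 23853617/ 1425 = 16739.38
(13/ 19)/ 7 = 13/ 133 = 0.10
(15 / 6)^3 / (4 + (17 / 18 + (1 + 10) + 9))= 1125 / 1796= 0.63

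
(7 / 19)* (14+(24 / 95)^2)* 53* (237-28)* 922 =477582175532 / 9025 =52917692.58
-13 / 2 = -6.50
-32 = -32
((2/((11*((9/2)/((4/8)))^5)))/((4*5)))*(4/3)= 2/9743085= 0.00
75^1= 75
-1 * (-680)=680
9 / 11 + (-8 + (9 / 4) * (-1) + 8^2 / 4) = 289 / 44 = 6.57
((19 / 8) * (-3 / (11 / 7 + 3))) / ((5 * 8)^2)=-399 / 409600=-0.00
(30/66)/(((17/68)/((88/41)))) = 160/41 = 3.90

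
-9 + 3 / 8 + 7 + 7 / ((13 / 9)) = 335 / 104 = 3.22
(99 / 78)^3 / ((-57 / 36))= -107811 / 83486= -1.29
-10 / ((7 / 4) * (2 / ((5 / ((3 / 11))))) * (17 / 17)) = -1100 / 21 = -52.38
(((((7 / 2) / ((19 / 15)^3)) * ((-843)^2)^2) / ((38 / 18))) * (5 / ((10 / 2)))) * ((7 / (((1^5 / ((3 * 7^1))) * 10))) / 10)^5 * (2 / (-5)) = -58965948099838937337735807 / 52128400000000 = -1131167426965.70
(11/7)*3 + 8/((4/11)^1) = 187/7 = 26.71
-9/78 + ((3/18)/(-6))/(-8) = -419/3744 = -0.11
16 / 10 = 8 / 5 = 1.60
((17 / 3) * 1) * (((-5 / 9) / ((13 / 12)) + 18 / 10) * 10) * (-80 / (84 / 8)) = -1365440 / 2457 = -555.73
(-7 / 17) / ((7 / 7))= -7 / 17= -0.41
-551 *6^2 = -19836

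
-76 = -76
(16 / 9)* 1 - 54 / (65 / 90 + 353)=93124 / 57303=1.63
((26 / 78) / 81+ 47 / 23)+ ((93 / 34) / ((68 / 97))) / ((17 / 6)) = 376152595 / 109835028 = 3.42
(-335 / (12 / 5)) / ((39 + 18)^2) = -1675 / 38988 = -0.04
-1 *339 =-339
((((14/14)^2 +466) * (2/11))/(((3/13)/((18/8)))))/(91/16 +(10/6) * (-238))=-437112/206437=-2.12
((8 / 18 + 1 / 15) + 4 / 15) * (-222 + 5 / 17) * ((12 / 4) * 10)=-263830 / 51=-5173.14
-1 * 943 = -943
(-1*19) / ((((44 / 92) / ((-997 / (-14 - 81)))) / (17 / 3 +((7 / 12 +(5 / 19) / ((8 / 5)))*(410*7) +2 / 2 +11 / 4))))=-5635086871 / 6270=-898737.94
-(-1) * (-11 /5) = -11 /5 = -2.20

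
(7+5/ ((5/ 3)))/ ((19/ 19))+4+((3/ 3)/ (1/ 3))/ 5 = 73/ 5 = 14.60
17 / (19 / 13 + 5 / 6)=1326 / 179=7.41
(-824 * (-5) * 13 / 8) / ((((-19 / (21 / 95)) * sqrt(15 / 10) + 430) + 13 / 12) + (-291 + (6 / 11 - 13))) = 245653207800 * sqrt(6) / 4445944441 + 729530021220 / 4445944441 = 299.43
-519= -519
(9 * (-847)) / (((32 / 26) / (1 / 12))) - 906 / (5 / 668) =-38898477 / 320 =-121557.74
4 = 4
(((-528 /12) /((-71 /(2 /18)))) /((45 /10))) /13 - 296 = -296.00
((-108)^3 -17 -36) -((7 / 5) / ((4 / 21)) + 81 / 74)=-932232349 / 740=-1259773.44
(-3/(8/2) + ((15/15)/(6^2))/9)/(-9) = 121/1458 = 0.08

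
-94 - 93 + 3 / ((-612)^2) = -23346575 / 124848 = -187.00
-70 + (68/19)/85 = -6646/95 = -69.96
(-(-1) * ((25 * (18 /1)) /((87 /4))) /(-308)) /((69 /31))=-1550 /51359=-0.03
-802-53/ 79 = -63411/ 79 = -802.67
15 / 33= 5 / 11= 0.45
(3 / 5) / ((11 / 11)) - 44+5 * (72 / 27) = -451 / 15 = -30.07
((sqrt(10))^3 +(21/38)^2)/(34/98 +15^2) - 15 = -14.86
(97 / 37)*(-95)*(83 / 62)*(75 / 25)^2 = -6883605 / 2294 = -3000.70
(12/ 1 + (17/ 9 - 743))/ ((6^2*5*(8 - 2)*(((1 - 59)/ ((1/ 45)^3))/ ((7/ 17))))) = 1351/ 25686315000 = 0.00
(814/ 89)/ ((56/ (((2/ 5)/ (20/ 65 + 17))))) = 5291/ 1401750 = 0.00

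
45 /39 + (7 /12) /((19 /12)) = 376 /247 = 1.52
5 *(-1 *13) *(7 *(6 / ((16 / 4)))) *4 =-2730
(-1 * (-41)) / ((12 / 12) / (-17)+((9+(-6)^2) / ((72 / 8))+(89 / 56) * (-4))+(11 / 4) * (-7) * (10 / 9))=-43911 / 24424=-1.80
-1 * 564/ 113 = -564/ 113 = -4.99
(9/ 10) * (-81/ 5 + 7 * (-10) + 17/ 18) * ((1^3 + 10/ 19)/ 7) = -222517/ 13300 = -16.73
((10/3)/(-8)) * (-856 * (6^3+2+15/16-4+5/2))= 1861265/24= 77552.71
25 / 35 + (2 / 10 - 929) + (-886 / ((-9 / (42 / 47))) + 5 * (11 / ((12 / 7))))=-15950527 / 19740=-808.03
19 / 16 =1.19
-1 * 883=-883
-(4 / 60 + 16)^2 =-58081 / 225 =-258.14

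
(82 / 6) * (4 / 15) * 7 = 1148 / 45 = 25.51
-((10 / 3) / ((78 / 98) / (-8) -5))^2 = -15366400 / 35964009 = -0.43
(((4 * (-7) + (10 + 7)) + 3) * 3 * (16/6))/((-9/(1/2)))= 32/9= 3.56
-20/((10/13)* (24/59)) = -767/12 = -63.92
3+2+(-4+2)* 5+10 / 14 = -30 / 7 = -4.29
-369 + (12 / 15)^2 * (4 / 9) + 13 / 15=-82766 / 225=-367.85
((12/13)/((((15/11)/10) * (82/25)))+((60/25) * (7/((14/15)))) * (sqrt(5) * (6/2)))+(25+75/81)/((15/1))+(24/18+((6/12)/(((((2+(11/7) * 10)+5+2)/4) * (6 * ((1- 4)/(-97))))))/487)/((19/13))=325167963131/69110000037+54 * sqrt(5)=125.45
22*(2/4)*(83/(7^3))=913/343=2.66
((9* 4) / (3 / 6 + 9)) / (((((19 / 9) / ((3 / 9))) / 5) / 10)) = 10800 / 361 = 29.92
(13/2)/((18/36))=13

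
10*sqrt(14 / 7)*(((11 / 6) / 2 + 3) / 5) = 47*sqrt(2) / 6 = 11.08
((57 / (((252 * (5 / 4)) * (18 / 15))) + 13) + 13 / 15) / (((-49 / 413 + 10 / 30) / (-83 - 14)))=-50539813 / 7980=-6333.31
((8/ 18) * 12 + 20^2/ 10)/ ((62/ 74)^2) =64.58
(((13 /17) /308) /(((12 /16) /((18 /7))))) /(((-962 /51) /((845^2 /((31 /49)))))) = -6426225 /12617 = -509.33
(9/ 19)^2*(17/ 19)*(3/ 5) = 4131/ 34295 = 0.12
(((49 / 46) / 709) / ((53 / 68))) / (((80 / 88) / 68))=623084 / 4321355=0.14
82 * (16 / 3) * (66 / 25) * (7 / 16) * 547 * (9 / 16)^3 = 1258894791 / 25600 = 49175.58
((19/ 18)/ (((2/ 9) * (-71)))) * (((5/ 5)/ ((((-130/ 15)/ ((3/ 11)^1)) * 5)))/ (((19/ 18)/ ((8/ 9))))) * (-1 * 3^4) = -1458/ 50765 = -0.03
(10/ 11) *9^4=65610/ 11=5964.55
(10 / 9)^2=100 / 81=1.23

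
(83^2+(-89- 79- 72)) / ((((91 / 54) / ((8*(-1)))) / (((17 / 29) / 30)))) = -8138376 / 13195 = -616.78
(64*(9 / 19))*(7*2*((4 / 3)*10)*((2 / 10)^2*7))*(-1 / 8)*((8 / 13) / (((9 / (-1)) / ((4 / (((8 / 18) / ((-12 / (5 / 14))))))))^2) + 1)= -4254617472 / 30875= -137801.38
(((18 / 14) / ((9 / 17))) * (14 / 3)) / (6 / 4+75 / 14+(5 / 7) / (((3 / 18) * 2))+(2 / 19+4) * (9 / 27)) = 1.09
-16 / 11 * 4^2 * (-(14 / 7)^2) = 1024 / 11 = 93.09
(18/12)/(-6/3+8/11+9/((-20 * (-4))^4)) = -675840000/573439901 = -1.18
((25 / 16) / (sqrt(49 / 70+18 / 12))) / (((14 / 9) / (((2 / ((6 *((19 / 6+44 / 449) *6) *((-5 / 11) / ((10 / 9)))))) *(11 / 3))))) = -0.10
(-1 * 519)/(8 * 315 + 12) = -173/844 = -0.20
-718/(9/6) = -1436/3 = -478.67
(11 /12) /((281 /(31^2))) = 10571 /3372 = 3.13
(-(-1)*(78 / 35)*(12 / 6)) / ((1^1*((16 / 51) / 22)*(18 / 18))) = 21879 / 70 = 312.56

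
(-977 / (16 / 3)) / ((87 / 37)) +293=215.09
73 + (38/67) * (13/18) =44266/603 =73.41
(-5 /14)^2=25 /196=0.13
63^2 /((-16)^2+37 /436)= 1730484 /111653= 15.50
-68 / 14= -34 / 7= -4.86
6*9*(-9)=-486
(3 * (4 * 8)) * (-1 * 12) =-1152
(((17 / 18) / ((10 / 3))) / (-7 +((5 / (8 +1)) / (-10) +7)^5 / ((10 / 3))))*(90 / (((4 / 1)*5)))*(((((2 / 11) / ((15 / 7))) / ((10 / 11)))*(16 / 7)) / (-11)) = -42830208 / 8380209256375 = -0.00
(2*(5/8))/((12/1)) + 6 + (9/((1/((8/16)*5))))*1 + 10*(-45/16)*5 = -5377/48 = -112.02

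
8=8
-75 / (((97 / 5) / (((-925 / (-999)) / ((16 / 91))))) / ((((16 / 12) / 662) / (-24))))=284375 / 166442688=0.00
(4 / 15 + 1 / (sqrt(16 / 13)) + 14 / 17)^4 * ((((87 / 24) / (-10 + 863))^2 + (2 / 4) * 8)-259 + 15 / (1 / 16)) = -5947972724754943111439 / 50405592416348160000-202132883367326009 * sqrt(13) / 6177155933376000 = -235.99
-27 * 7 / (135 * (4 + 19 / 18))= -18 / 65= -0.28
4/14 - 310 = -2168/7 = -309.71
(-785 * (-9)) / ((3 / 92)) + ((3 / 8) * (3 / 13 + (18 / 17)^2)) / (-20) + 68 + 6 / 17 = 130279732283 / 601120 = 216728.33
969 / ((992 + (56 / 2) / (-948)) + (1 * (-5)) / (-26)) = 5970978 / 6113707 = 0.98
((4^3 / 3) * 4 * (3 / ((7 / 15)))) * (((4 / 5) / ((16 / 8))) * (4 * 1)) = 6144 / 7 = 877.71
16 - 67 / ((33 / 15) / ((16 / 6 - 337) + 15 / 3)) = 331508 / 33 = 10045.70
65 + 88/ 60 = 997/ 15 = 66.47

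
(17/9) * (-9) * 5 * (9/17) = -45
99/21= 33/7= 4.71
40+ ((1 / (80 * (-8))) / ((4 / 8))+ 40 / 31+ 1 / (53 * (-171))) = 3711913927 / 89904960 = 41.29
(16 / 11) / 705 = 16 / 7755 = 0.00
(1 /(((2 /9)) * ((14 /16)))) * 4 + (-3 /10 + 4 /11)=15889 /770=20.64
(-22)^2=484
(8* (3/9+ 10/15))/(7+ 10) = 8/17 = 0.47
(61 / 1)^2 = 3721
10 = 10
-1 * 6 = -6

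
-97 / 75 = -1.29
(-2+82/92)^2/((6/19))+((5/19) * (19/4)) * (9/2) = 20139/2116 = 9.52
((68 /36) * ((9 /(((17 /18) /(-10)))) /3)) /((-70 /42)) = 36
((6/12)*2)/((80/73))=73/80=0.91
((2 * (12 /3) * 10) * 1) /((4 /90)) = 1800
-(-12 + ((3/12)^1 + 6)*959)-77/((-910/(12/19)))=-29549581/4940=-5981.70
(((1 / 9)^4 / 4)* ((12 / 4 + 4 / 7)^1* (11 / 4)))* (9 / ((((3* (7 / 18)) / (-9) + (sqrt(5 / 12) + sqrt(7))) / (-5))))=1375 / (1512* (-54* sqrt(7) - 9* sqrt(15) + 7))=-0.01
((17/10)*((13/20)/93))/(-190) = -221/3534000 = -0.00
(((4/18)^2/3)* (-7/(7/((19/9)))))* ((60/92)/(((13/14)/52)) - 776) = 1292608/50301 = 25.70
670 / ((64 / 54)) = 565.31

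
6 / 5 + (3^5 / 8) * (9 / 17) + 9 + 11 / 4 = 19741 / 680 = 29.03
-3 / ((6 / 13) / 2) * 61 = -793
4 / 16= 1 / 4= 0.25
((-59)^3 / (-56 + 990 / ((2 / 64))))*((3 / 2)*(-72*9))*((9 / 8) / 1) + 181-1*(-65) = 7876659 / 1072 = 7347.63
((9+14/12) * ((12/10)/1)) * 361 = 22021/5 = 4404.20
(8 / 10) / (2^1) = 2 / 5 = 0.40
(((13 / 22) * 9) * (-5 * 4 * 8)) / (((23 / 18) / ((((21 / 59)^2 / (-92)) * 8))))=148599360 / 20255939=7.34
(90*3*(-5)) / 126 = -75 / 7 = -10.71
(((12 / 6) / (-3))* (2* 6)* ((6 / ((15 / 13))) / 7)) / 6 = -0.99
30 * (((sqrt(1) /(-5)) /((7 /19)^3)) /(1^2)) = -41154 /343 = -119.98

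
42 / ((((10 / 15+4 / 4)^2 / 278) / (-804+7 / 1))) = -83751948 / 25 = -3350077.92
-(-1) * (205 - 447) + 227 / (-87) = -21281 / 87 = -244.61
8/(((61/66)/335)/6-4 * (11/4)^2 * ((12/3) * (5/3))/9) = -3183840/8917517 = -0.36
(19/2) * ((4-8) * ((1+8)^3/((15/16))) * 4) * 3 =-1772928/5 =-354585.60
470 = 470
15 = 15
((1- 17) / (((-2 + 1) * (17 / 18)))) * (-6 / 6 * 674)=-194112 / 17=-11418.35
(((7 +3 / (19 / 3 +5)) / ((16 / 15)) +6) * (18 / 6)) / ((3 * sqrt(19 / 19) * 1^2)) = 6969 / 544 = 12.81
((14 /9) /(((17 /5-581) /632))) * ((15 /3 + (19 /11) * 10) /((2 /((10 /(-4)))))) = 3387125 /71478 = 47.39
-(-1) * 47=47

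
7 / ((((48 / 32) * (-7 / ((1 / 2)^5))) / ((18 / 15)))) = -1 / 40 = -0.02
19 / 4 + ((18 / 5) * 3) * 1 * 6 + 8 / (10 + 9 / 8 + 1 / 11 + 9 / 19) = 5490923 / 78180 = 70.23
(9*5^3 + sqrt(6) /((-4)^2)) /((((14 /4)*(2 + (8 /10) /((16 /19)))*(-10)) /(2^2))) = -18000 /413-sqrt(6) /413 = -43.59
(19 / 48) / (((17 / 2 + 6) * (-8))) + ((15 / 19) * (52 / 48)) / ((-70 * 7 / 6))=-71977 / 5183808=-0.01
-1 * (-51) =51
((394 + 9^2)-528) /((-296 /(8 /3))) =53 /111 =0.48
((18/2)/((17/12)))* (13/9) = 156/17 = 9.18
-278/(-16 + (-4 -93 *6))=139/289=0.48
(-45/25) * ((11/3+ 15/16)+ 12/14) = -1101/112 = -9.83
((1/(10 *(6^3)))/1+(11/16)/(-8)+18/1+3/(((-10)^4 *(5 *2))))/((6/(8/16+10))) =1354340393/43200000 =31.35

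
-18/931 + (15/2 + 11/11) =15791/1862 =8.48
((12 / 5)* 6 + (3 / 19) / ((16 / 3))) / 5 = 21933 / 7600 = 2.89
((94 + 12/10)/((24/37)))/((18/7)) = 30821/540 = 57.08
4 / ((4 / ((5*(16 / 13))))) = 80 / 13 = 6.15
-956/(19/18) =-17208/19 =-905.68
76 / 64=19 / 16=1.19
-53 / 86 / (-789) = 53 / 67854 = 0.00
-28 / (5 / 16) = -448 / 5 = -89.60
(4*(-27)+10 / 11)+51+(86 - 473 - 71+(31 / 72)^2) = -513.91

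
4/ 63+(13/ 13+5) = 382/ 63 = 6.06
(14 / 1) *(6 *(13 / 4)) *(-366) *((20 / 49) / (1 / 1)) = -285480 / 7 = -40782.86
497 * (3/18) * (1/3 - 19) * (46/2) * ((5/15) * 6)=-640136/9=-71126.22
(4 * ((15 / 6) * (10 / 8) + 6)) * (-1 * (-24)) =876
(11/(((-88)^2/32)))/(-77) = -1/1694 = -0.00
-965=-965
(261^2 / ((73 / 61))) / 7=4155381 / 511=8131.86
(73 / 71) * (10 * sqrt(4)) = 1460 / 71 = 20.56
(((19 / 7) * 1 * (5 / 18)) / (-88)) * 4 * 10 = -475 / 1386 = -0.34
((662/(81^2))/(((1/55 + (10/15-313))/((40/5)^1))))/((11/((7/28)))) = -0.00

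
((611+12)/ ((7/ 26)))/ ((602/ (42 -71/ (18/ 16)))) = -219830/ 2709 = -81.15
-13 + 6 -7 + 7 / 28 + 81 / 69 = -1157 / 92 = -12.58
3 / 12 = 1 / 4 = 0.25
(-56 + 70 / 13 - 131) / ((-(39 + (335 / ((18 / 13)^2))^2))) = 247848336 / 41721579757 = 0.01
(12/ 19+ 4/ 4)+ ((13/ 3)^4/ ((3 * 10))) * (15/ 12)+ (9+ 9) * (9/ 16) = 26.45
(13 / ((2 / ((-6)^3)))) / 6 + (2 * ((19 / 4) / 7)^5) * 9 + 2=-1974117797 / 8605184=-229.41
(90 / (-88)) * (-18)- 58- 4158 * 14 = -1281535 / 22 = -58251.59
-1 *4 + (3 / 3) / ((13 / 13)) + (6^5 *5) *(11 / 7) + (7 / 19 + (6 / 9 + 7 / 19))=24377123 / 399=61095.55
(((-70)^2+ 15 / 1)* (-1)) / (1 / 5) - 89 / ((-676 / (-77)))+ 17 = -16608061 / 676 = -24568.14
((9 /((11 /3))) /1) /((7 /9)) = 243 /77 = 3.16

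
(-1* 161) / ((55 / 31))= -4991 / 55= -90.75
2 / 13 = 0.15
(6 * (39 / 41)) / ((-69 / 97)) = -7566 / 943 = -8.02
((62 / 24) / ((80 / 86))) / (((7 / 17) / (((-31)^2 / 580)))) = 21777221 / 1948800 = 11.17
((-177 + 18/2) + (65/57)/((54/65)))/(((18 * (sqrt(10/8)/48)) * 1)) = -4103032 * sqrt(5)/23085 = -397.43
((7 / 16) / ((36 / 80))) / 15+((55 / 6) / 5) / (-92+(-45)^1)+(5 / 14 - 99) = -10211311 / 103572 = -98.59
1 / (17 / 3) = 3 / 17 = 0.18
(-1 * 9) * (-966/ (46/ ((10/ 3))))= 630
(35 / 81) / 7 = 5 / 81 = 0.06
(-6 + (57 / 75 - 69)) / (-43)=1856 / 1075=1.73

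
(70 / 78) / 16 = 35 / 624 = 0.06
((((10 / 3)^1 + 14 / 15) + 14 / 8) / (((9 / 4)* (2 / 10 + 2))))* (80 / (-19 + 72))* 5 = 144400 / 15741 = 9.17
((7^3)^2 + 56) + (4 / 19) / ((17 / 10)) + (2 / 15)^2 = 117705.14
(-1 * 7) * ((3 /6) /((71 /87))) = -609 /142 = -4.29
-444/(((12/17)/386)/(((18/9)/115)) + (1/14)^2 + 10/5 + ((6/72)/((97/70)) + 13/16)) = -332351966016/2232814139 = -148.85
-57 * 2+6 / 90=-1709 / 15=-113.93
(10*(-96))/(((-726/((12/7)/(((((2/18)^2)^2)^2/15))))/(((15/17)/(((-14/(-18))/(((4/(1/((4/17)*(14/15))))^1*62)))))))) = 22136896805068800/244783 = 90434780213.78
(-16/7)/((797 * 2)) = -8/5579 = -0.00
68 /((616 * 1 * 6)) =17 /924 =0.02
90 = 90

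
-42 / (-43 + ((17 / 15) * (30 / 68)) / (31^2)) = 80724 / 82645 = 0.98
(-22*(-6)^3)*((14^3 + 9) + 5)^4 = 274949845090728192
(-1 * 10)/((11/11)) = -10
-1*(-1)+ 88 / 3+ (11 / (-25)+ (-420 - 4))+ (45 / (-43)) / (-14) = -17790541 / 45150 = -394.03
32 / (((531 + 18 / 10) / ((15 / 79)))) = 100 / 8769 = 0.01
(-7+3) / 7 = -0.57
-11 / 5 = -2.20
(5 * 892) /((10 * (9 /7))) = 3122 /9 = 346.89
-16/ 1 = -16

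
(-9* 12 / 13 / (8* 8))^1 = -27 / 208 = -0.13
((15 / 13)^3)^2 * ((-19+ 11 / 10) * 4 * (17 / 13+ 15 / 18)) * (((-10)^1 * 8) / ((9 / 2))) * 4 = 25725.26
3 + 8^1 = 11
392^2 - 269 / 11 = 1690035 / 11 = 153639.55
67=67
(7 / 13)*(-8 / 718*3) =-84 / 4667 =-0.02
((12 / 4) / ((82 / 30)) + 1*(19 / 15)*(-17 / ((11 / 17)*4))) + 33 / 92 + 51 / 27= -4.97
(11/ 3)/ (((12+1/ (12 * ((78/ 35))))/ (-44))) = -151008/ 11267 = -13.40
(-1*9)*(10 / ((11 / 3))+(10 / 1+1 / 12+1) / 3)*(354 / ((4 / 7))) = -3150777 / 88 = -35804.28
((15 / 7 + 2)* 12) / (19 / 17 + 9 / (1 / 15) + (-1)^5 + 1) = 2958 / 8099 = 0.37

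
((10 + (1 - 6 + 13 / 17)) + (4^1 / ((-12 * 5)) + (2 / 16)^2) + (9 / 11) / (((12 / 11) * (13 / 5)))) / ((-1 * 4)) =-1273411 / 848640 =-1.50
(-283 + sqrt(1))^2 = 79524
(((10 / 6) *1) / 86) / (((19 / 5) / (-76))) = -0.39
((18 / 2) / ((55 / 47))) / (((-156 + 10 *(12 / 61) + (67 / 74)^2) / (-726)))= 9325617048 / 255893335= 36.44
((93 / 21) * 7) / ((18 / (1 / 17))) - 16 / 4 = -3.90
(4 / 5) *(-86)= -344 / 5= -68.80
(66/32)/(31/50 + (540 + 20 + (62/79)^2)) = 5148825/1401069368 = 0.00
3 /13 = 0.23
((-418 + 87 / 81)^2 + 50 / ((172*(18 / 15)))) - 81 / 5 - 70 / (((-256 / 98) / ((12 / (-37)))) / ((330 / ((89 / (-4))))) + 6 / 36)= 1991798209259033 / 11447297460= 173997.24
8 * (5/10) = 4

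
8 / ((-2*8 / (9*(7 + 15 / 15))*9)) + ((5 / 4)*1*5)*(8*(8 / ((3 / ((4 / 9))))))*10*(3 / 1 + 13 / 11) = 734812 / 297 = 2474.11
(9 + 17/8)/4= 89/32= 2.78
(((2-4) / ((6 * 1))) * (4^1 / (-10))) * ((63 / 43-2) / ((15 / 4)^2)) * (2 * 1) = -1472 / 145125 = -0.01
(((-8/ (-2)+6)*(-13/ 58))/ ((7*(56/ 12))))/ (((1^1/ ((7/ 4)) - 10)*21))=65/ 187572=0.00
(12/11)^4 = 1.42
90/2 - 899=-854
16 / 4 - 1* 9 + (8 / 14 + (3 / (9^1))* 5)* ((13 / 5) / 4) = -1489 / 420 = -3.55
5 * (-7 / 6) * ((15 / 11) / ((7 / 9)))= -225 / 22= -10.23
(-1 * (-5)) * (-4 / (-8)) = 5 / 2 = 2.50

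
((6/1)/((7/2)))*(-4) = -48/7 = -6.86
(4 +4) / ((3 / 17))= 136 / 3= 45.33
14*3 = 42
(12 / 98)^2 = 36 / 2401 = 0.01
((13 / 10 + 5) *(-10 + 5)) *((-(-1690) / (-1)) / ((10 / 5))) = 53235 / 2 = 26617.50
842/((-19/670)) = -564140/19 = -29691.58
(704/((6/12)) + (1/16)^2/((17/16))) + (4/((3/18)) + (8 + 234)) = 455329/272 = 1674.00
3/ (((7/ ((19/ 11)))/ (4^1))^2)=17328/ 5929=2.92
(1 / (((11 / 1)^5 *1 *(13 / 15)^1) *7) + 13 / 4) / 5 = 190523393 / 293112820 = 0.65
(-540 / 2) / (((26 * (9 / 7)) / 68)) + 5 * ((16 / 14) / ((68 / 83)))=-838870 / 1547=-542.26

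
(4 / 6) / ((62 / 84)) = 0.90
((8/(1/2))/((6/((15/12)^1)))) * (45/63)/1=2.38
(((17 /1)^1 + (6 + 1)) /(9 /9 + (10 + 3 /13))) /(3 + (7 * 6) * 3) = 52 /3139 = 0.02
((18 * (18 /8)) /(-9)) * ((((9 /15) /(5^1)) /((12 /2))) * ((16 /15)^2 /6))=-32 /1875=-0.02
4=4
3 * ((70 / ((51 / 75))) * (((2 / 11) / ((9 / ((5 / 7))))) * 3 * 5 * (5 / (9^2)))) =62500 / 15147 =4.13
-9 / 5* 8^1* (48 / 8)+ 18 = -342 / 5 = -68.40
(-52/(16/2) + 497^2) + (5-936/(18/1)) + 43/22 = 2716532/11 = 246957.45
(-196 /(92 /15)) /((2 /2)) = -735 /23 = -31.96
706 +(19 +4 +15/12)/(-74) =705.67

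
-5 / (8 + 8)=-5 / 16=-0.31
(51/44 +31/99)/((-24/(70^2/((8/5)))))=-324625/1728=-187.86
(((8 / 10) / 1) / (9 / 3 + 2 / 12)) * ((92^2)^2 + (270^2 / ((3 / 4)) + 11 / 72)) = 5165027723 / 285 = 18122904.29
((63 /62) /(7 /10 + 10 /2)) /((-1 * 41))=-105 /24149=-0.00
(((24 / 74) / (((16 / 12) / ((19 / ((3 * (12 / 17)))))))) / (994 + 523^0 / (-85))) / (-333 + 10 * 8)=-27455 / 3163606116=-0.00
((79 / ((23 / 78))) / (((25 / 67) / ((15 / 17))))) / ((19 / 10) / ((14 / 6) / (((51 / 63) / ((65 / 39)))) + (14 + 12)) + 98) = 3891561804 / 602354659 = 6.46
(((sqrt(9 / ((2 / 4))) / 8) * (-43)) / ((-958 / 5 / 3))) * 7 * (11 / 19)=1.45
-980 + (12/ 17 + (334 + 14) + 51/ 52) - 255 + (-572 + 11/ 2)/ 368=-144251921/ 162656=-886.85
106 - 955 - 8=-857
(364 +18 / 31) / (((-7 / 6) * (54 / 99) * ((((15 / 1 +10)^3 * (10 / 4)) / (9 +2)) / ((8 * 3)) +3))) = -65642016 / 17296853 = -3.80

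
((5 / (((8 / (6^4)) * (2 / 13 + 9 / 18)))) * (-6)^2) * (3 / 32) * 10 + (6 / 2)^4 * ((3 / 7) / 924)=1532432277 / 36652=41810.33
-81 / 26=-3.12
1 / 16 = 0.06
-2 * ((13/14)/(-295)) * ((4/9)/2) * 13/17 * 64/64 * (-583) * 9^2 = -1773486/35105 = -50.52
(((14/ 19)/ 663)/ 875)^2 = 4/ 2479443890625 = 0.00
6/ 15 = 2/ 5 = 0.40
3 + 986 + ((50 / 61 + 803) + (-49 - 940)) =49033 / 61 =803.82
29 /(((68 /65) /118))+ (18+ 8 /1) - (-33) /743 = 83290679 /25262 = 3297.07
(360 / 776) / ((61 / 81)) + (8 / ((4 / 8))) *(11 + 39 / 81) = 184.32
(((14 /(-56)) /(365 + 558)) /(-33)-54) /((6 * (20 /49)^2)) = -15796522343 /292406400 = -54.02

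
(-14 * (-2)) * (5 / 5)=28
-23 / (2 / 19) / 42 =-437 / 84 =-5.20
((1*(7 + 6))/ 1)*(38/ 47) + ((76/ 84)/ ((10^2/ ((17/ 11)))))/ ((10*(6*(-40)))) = 27387344819/ 2605680000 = 10.51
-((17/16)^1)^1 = -17/16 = -1.06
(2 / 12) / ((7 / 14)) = 1 / 3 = 0.33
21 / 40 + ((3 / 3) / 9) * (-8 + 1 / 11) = -0.35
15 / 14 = 1.07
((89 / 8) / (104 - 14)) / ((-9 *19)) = -89 / 123120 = -0.00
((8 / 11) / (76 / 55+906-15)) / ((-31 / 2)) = -80 / 1521511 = -0.00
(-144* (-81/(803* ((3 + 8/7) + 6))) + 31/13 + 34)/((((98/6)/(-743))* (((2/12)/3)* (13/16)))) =-17992998494496/472124653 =-38110.69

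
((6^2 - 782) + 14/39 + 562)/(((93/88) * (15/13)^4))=-98.03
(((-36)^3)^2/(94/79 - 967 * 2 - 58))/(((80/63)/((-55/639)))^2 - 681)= 509792627570688/216027870461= 2359.85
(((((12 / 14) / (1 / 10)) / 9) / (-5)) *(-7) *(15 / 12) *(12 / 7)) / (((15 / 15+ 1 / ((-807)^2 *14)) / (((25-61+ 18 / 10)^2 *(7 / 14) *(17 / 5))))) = 5681.11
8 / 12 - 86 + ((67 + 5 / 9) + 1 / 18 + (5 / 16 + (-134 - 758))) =-130955 / 144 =-909.41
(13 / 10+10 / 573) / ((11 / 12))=15098 / 10505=1.44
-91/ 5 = -18.20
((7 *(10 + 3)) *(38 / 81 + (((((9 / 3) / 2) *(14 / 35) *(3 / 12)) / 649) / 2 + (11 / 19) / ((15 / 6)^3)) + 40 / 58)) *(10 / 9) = 3152383600639 / 26068967100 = 120.92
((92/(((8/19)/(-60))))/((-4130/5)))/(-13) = -6555/5369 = -1.22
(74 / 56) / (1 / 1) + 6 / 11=575 / 308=1.87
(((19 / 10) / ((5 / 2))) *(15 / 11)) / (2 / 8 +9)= 0.11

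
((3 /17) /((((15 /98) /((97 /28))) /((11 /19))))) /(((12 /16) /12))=59752 /1615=37.00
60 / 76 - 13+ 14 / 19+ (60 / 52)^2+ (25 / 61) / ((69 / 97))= -129287828 / 13515099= -9.57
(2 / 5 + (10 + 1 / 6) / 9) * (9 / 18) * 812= 83839 / 135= 621.03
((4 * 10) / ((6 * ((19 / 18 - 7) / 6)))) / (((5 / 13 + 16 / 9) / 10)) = -842400 / 27071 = -31.12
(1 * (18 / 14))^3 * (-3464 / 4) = -631314 / 343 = -1840.57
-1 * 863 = -863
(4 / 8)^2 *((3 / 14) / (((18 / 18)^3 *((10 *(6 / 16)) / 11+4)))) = 33 / 2674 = 0.01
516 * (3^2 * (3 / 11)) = 13932 / 11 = 1266.55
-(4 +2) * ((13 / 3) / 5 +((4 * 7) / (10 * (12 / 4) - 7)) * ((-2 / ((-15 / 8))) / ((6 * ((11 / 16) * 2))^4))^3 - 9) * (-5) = -2106044090527285819557484 / 8631328239881697173175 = -244.00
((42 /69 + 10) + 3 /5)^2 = 1661521 /13225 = 125.63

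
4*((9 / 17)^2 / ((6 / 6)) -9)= -10080 / 289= -34.88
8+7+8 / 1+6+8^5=32797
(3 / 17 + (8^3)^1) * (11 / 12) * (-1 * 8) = -191554 / 51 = -3755.96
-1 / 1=-1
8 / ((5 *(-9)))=-8 / 45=-0.18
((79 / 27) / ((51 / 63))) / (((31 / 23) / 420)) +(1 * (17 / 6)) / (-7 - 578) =2083363241 / 1849770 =1126.28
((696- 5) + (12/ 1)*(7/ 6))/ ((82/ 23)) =16215/ 82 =197.74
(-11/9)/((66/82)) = -41/27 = -1.52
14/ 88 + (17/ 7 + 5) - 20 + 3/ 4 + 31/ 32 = -26349/ 2464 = -10.69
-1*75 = -75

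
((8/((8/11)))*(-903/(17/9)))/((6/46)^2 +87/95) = -1497548745/265642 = -5637.47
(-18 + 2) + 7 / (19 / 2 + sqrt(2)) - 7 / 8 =-45527 / 2824 - 28 * sqrt(2) / 353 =-16.23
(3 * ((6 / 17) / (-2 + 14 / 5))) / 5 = 9 / 34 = 0.26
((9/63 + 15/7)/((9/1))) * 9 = 16/7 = 2.29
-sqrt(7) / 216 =-0.01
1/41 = 0.02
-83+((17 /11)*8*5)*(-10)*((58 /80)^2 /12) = -58121 /528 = -110.08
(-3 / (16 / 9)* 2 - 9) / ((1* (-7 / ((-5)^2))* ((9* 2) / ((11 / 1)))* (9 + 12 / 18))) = 9075 / 3248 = 2.79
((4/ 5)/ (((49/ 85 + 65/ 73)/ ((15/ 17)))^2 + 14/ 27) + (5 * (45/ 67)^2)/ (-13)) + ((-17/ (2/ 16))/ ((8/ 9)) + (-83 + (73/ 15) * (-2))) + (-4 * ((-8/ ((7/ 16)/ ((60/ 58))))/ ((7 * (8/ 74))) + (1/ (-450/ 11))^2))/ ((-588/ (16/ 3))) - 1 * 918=-318196555853325345432626587/ 273230943852974287123125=-1164.57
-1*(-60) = 60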